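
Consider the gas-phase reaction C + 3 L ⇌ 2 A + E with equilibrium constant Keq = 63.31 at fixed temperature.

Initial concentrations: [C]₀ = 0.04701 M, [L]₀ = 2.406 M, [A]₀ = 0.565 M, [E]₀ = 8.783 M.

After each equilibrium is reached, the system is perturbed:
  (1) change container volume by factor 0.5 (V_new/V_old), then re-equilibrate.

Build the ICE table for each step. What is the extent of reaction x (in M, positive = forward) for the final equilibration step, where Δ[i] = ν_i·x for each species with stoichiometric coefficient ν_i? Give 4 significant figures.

x = 0.004833 M

Q₀ = 4.282 vs Keq = 63.31 ⇒ Q<K, forward
Step 1:
                  C         L         A         E
  I         0.04701     2.406     0.565     8.783
  C        -0.04205   -0.1262   0.08411   0.04205
  E        0.004956      2.28    0.6491     8.825
  solve Keq expr → x = 0.04205; check Q = 63.31
Then change container volume by factor 0.5 (V_new/V_old).
Step 2:
                  C         L         A         E
  I        0.009913      4.56     1.298     17.65
  C       -0.004833   -0.0145  0.009665  0.004833
  E         0.00508     4.545     1.308     17.65
  solve Keq expr → x = 0.004833; check Q = 63.31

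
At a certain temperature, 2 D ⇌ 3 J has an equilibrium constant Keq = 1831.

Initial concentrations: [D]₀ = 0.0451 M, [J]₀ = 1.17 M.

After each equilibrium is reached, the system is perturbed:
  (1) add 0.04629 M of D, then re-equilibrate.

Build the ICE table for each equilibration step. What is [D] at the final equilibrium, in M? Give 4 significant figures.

Q₀ = 787.4 vs Keq = 1831 ⇒ Q<K, forward
Step 1:
                  D         J
  I          0.0451      1.17
  C        -0.01469   0.02203
  E         0.03041     1.192
  solve Keq expr → x = 0.007343; check Q = 1831
Then add 0.04629 M of D.
Step 2:
                  D         J
  I          0.0767     1.192
  C        -0.04374   0.06562
  E         0.03296     1.258
  solve Keq expr → x = 0.02187; check Q = 1831

[D]_eq = 0.03296 M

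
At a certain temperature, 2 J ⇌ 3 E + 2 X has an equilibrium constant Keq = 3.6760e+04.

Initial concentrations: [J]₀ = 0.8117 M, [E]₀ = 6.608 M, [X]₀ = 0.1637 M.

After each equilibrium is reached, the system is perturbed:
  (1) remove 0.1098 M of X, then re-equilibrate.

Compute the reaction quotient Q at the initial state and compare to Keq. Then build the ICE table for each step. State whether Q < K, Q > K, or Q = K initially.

Q₀ = 11.74; Q < K (proceeds forward)

Q₀ = 11.74 vs Keq = 3.6760e+04 ⇒ Q<K, forward
Step 1:
                  J         E         X
  I          0.8117     6.608    0.1637
  C         -0.7143     1.071    0.7143
  E         0.09745     7.679     0.878
  solve Keq expr → x = 0.3571; check Q = 3.6760e+04
Then remove 0.1098 M of X.
Step 2:
                  J         E         X
  I         0.09745     7.679    0.7682
  C        -0.01072   0.01609   0.01072
  E         0.08672     7.695    0.7789
  solve Keq expr → x = 0.005362; check Q = 3.6760e+04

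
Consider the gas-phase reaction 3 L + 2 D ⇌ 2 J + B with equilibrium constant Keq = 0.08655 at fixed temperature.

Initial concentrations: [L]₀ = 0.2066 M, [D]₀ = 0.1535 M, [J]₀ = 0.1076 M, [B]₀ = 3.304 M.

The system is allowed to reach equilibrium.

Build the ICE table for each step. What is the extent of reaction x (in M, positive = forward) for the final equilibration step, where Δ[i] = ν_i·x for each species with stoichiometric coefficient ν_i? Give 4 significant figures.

Q₀ = 184.1 vs Keq = 0.08655 ⇒ Q>K, reverse
Step 1:
                  L         D         J         B
  I          0.2066    0.1535    0.1076     3.304
  C          0.1483    0.0989   -0.0989  -0.04945
  E          0.3549    0.2524  0.008704     3.255
  solve Keq expr → x = -0.04945; check Q = 0.08655

x = -0.04945 M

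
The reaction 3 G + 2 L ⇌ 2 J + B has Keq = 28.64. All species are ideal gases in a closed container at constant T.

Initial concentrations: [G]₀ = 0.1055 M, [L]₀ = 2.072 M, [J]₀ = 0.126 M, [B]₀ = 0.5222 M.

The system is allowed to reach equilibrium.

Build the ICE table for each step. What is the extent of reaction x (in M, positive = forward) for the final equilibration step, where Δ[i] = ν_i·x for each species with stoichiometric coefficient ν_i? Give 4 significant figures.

x = 0.01865 M

Q₀ = 1.645 vs Keq = 28.64 ⇒ Q<K, forward
Step 1:
                    G           L           J           B
  I            0.1055       2.072       0.126      0.5222
  C          -0.05595     -0.0373      0.0373     0.01865
  E           0.04955       2.035      0.1633      0.5409
  solve Keq expr → x = 0.01865; check Q = 28.64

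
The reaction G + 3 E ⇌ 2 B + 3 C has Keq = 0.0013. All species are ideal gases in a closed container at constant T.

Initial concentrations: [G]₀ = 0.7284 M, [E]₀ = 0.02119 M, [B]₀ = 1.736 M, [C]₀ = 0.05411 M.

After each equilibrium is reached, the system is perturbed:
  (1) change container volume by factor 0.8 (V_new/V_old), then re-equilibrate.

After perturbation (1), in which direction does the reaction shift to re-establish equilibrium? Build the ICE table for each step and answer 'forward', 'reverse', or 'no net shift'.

Direction: reverse

Q₀ = 68.89 vs Keq = 0.0013 ⇒ Q>K, reverse
Step 1:
                   G          E          B          C
  I           0.7284    0.02119      1.736    0.05411
  C          0.01641    0.04923   -0.03282   -0.04923
  E           0.7448    0.07042      1.703   0.004885
  solve Keq expr → x = -0.01641; check Q = 0.0013
Then change container volume by factor 0.8 (V_new/V_old).
Step 2:
                   G          E          B          C
  I            0.931    0.08802      2.129   0.006106
  C       1.3682e-04 4.1047e-04 -2.7365e-04 -4.1047e-04
  E           0.9311    0.08843      2.129   0.005695
  solve Keq expr → x = -1.3682e-04; check Q = 0.0013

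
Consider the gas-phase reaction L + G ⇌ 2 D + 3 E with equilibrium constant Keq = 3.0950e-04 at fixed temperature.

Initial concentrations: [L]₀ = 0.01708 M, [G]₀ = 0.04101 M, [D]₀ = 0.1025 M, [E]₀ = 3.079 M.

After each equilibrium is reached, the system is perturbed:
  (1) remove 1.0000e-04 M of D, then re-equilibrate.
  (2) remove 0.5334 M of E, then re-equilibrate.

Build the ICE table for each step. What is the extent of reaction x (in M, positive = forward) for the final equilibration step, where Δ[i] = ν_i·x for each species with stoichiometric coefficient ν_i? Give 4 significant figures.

x = 4.8930e-05 M

Q₀ = 437.8 vs Keq = 3.0950e-04 ⇒ Q>K, reverse
Step 1:
                    L           G           D           E
  init        0.01708     0.04101      0.1025       3.079
  Δ           0.05111     0.05111     -0.1022     -0.1533
  eq          0.06819     0.09212  2.7863e-04       2.926
  solve Keq expr → x = -0.05111; check Q = 3.0950e-04
Then remove 1.0000e-04 M of D.
Step 2:
                    L           G           D           E
  init        0.06819     0.09212  1.7863e-04       2.926
  Δ       -4.9901e-05 -4.9901e-05  9.9801e-05  1.4970e-04
  eq          0.06814     0.09207  2.7844e-04       2.926
  solve Keq expr → x = 4.9901e-05; check Q = 3.0950e-04
Then remove 0.5334 M of E.
Step 3:
                    L           G           D           E
  init        0.06814     0.09207  2.7844e-04       2.392
  Δ       -4.8930e-05 -4.8930e-05  9.7859e-05  1.4679e-04
  eq          0.06809     0.09202  3.7629e-04       2.393
  solve Keq expr → x = 4.8930e-05; check Q = 3.0950e-04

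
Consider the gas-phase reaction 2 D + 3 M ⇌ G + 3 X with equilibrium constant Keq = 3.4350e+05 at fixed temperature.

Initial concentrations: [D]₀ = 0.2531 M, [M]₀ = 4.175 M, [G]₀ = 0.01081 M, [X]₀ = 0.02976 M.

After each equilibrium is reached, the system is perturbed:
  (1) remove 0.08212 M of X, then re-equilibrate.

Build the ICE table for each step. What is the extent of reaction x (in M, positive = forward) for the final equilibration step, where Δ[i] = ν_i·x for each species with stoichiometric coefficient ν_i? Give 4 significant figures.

x = 3.1945e-06 M

Q₀ = 6.1118e-08 vs Keq = 3.4350e+05 ⇒ Q<K, forward
Step 1:
                  D         M         G         X
  Initial    0.2531     4.175   0.01081   0.02976
  Change    -0.2531   -0.3796    0.1265    0.3796
  Equil   2.2400e-05     3.795    0.1373    0.4094
  solve Keq expr → x = 0.1265; check Q = 3.4350e+05
Then remove 0.08212 M of X.
Step 2:
                  D         M         G         X
  Initial 2.2400e-05     3.795    0.1373    0.3273
  Change  -6.3889e-06 -9.5834e-06 3.1945e-06 9.5834e-06
  Equil   1.6011e-05     3.795    0.1374    0.3273
  solve Keq expr → x = 3.1945e-06; check Q = 3.4350e+05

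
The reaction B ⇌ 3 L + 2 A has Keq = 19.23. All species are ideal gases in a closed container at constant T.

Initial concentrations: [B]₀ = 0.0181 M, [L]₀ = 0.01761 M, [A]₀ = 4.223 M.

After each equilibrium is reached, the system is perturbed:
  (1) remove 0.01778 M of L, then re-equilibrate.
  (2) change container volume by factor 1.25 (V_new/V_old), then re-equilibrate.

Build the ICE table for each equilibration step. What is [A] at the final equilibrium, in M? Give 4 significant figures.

Q₀ = 0.005381 vs Keq = 19.23 ⇒ Q<K, forward
Step 1:
                  B         L         A
  init       0.0181   0.01761     4.223
  Δ        -0.01776   0.05329   0.03553
  eq      3.3613e-04    0.0709     4.259
  solve Keq expr → x = 0.01776; check Q = 19.23
Then remove 0.01778 M of L.
Step 2:
                  B         L         A
  init    3.3613e-04   0.05312     4.259
  Δ       -1.9013e-04 5.7040e-04 3.8027e-04
  eq      1.4600e-04   0.05369     4.259
  solve Keq expr → x = 1.9013e-04; check Q = 19.23
Then change container volume by factor 1.25 (V_new/V_old).
Step 3:
                  B         L         A
  init    1.1680e-04   0.04295     3.407
  Δ       -6.8266e-05 2.0480e-04 1.3653e-04
  eq      4.8532e-05   0.04316     3.407
  solve Keq expr → x = 6.8266e-05; check Q = 19.23

[A]_eq = 3.407 M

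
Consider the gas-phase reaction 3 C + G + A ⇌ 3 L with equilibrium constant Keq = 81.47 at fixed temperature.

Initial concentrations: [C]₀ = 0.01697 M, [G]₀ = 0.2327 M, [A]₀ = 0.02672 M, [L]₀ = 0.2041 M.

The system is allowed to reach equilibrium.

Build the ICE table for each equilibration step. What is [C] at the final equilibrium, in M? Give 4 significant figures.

Q₀ = 2.7980e+05 vs Keq = 81.47 ⇒ Q>K, reverse
Step 1:
                    C           G           A           L
  init        0.01697      0.2327     0.02672      0.2041
  Δ              0.09        0.03        0.03       -0.09
  eq            0.107      0.2627     0.05672      0.1141
  solve Keq expr → x = -0.03; check Q = 81.47

[C]_eq = 0.107 M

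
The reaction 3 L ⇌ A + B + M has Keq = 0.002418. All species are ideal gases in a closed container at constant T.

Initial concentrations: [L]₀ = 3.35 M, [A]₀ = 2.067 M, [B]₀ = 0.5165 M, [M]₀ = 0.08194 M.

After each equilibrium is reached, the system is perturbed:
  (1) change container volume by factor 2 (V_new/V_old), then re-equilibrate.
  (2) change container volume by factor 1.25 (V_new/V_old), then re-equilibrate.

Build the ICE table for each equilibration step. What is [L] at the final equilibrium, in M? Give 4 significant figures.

[L]_eq = 1.337 M

Q₀ = 0.002327 vs Keq = 0.002418 ⇒ Q<K, forward
Step 1:
                   L          A          B          M
  init          3.35      2.067     0.5165    0.08194
  Δ        -0.006722   0.002241   0.002241   0.002241
  eq           3.343      2.069     0.5187    0.08418
  solve Keq expr → x = 0.002241; check Q = 0.002418
Then change container volume by factor 2 (V_new/V_old).
Step 2:
                   L          A          B          M
  init         1.672      1.035     0.2594    0.04209
  Δ                0          0          0          0
  eq           1.672      1.035     0.2594    0.04209
  solve Keq expr → x = 0; check Q = 0.002418
Then change container volume by factor 1.25 (V_new/V_old).
Step 3:
                   L          A          B          M
  init         1.337     0.8277     0.2075    0.03367
  Δ                0          0          0          0
  eq           1.337     0.8277     0.2075    0.03367
  solve Keq expr → x = 0; check Q = 0.002418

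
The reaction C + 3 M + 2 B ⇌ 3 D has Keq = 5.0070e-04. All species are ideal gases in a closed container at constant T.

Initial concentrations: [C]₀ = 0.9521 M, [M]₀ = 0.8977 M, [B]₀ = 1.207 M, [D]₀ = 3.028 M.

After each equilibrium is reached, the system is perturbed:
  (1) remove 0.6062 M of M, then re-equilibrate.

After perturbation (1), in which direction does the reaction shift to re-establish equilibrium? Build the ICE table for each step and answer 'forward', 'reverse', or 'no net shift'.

Direction: reverse

Q₀ = 27.67 vs Keq = 5.0070e-04 ⇒ Q>K, reverse
Step 1:
                    C           M           B           D
  init         0.9521      0.8977       1.207       3.028
  Δ               0.8         2.4         1.6        -2.4
  eq            1.752       3.298       2.807      0.6281
  solve Keq expr → x = -0.8; check Q = 5.0070e-04
Then remove 0.6062 M of M.
Step 2:
                    C           M           B           D
  init          1.752       2.691       2.807      0.6281
  Δ           0.02943     0.08829     0.05886    -0.08829
  eq            1.781        2.78       2.866      0.5398
  solve Keq expr → x = -0.02943; check Q = 5.0070e-04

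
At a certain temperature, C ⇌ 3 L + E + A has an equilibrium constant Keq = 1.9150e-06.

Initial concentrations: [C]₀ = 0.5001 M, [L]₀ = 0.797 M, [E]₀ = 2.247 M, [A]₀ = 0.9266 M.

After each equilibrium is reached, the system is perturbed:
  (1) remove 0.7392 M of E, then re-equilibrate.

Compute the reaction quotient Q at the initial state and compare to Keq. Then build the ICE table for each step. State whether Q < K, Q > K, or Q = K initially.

Q₀ = 2.108; Q > K (proceeds reverse)

Q₀ = 2.108 vs Keq = 1.9150e-06 ⇒ Q>K, reverse
Step 1:
                  C         L         E         A
  Initial    0.5001     0.797     2.247    0.9266
  Change     0.2622   -0.7867   -0.2622   -0.2622
  Equil      0.7623   0.01034     1.985    0.6644
  solve Keq expr → x = -0.2622; check Q = 1.9150e-06
Then remove 0.7392 M of E.
Step 2:
                  C         L         E         A
  Initial    0.7623   0.01034     1.246    0.6644
  Change  -5.7655e-04   0.00173 5.7655e-04 5.7655e-04
  Equil      0.7617   0.01207     1.246     0.665
  solve Keq expr → x = 5.7655e-04; check Q = 1.9150e-06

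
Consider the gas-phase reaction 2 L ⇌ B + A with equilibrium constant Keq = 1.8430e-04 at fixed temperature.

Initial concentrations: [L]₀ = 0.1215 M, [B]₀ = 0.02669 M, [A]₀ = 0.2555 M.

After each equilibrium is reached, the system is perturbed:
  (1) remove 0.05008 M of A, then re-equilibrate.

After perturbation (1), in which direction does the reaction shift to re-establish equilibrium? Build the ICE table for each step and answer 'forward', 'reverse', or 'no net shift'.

Q₀ = 0.4619 vs Keq = 1.8430e-04 ⇒ Q>K, reverse
Step 1:
                    L           B           A
  Initial      0.1215     0.02669      0.2555
  Change      0.05333    -0.02667    -0.02667
  Equil        0.1748  2.4617e-05      0.2288
  solve Keq expr → x = -0.02667; check Q = 1.8430e-04
Then remove 0.05008 M of A.
Step 2:
                    L           B           A
  Initial      0.1748  2.4617e-05      0.1788
  Change  -1.3781e-05  6.8906e-06  6.8906e-06
  Equil        0.1748  3.1508e-05      0.1788
  solve Keq expr → x = 6.8906e-06; check Q = 1.8430e-04

Direction: forward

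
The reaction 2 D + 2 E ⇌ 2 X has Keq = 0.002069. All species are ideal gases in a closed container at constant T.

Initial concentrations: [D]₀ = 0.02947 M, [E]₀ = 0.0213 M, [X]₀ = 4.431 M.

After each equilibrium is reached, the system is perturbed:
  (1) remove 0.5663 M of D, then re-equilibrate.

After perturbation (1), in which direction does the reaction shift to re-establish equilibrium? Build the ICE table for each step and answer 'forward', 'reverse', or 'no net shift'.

Q₀ = 4.9829e+07 vs Keq = 0.002069 ⇒ Q>K, reverse
Step 1:
                   D          E          X
  I          0.02947     0.0213      4.431
  C            3.774      3.774     -3.774
  E            3.804      3.796     0.6567
  solve Keq expr → x = -1.887; check Q = 0.002069
Then remove 0.5663 M of D.
Step 2:
                   D          E          X
  I            3.237      3.796     0.6567
  C          0.07389    0.07389   -0.07389
  E            3.311      3.869     0.5828
  solve Keq expr → x = -0.03694; check Q = 0.002069

Direction: reverse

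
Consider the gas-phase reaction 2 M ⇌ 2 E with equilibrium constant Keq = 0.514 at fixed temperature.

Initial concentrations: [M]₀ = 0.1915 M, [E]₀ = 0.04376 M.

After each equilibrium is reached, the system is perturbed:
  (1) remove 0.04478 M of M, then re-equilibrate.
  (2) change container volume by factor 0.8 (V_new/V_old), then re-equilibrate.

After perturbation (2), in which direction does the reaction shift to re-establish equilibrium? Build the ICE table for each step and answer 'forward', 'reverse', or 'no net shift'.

Direction: no net shift

Q₀ = 0.05222 vs Keq = 0.514 ⇒ Q<K, forward
Step 1:
                  M         E
  Initial    0.1915   0.04376
  Change   -0.05448   0.05448
  Equil       0.137   0.09824
  solve Keq expr → x = 0.02724; check Q = 0.514
Then remove 0.04478 M of M.
Step 2:
                  M         E
  Initial   0.09224   0.09824
  Change     0.0187   -0.0187
  Equil      0.1109   0.07954
  solve Keq expr → x = -0.009349; check Q = 0.514
Then change container volume by factor 0.8 (V_new/V_old).
Step 3:
                  M         E
  Initial    0.1387   0.09942
  Change          0         0
  Equil      0.1387   0.09942
  solve Keq expr → x = 0; check Q = 0.514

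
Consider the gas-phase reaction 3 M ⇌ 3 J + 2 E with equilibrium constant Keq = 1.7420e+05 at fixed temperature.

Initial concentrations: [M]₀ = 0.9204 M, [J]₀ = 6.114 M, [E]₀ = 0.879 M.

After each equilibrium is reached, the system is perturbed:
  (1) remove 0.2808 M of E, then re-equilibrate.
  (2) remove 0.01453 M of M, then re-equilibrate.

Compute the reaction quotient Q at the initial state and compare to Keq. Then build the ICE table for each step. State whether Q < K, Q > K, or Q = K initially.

Q₀ = 226.5 vs Keq = 1.7420e+05 ⇒ Q<K, forward
Step 1:
                   M          J          E
  I           0.9204      6.114      0.879
  C          -0.7669     0.7669     0.5113
  E           0.1535      6.881       1.39
  solve Keq expr → x = 0.2556; check Q = 1.7420e+05
Then remove 0.2808 M of E.
Step 2:
                   M          J          E
  I           0.1535      6.881      1.109
  C         -0.01999    0.01999    0.01333
  E           0.1335      6.901      1.123
  solve Keq expr → x = 0.006663; check Q = 1.7420e+05
Then remove 0.01453 M of M.
Step 3:
                   M          J          E
  I            0.119      6.901      1.123
  C          0.01355   -0.01355  -0.009035
  E           0.1325      6.887      1.114
  solve Keq expr → x = -0.004517; check Q = 1.7420e+05

Q₀ = 226.5; Q < K (proceeds forward)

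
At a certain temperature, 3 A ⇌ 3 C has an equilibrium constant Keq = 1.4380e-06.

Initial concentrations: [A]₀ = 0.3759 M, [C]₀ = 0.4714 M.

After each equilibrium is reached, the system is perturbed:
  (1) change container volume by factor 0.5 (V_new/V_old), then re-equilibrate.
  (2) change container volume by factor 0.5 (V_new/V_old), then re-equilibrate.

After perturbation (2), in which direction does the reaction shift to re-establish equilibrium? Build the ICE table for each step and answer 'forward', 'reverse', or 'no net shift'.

Direction: no net shift

Q₀ = 1.972 vs Keq = 1.4380e-06 ⇒ Q>K, reverse
Step 1:
                    A           C
  init         0.3759      0.4714
  Δ            0.4619     -0.4619
  eq           0.8378    0.009457
  solve Keq expr → x = -0.154; check Q = 1.4380e-06
Then change container volume by factor 0.5 (V_new/V_old).
Step 2:
                    A           C
  init          1.676     0.01891
  Δ                 0           0
  eq            1.676     0.01891
  solve Keq expr → x = 0; check Q = 1.4380e-06
Then change container volume by factor 0.5 (V_new/V_old).
Step 3:
                    A           C
  init          3.351     0.03783
  Δ                 0           0
  eq            3.351     0.03783
  solve Keq expr → x = 0; check Q = 1.4380e-06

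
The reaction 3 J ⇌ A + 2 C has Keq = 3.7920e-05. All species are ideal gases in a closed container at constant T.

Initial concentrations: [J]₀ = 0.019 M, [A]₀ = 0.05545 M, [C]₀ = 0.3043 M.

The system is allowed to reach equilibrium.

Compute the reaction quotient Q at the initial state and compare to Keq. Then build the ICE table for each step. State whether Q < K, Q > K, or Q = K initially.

Q₀ = 748.6 vs Keq = 3.7920e-05 ⇒ Q>K, reverse
Step 1:
                   J          A          C
  Initial      0.019    0.05545     0.3043
  Change      0.1663   -0.05544    -0.1109
  Equil       0.1853 6.4527e-06     0.1934
  solve Keq expr → x = -0.05544; check Q = 3.7920e-05

Q₀ = 748.6; Q > K (proceeds reverse)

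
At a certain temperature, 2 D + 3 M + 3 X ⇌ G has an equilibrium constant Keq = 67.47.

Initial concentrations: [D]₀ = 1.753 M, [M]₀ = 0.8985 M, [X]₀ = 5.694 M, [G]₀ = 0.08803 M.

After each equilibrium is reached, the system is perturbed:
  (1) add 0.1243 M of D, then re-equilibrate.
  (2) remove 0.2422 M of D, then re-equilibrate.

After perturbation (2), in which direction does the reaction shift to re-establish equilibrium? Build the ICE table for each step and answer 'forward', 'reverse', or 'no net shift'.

Direction: reverse

Q₀ = 2.1392e-04 vs Keq = 67.47 ⇒ Q<K, forward
Step 1:
                    D           M           X           G
  init          1.753      0.8985       5.694     0.08803
  Δ            -0.577     -0.8655     -0.8655      0.2885
  eq            1.176     0.03297       4.828      0.3765
  solve Keq expr → x = 0.2885; check Q = 67.47
Then add 0.1243 M of D.
Step 2:
                    D           M           X           G
  init            1.3     0.03297       4.828      0.3765
  Δ         -0.001388   -0.002082   -0.002082  6.9403e-04
  eq            1.299     0.03089       4.826      0.3772
  solve Keq expr → x = 6.9403e-04; check Q = 67.47
Then remove 0.2422 M of D.
Step 3:
                    D           M           X           G
  init          1.057     0.03089       4.826      0.3772
  Δ          0.002941    0.004412    0.004412   -0.001471
  eq             1.06      0.0353       4.831      0.3758
  solve Keq expr → x = -0.001471; check Q = 67.47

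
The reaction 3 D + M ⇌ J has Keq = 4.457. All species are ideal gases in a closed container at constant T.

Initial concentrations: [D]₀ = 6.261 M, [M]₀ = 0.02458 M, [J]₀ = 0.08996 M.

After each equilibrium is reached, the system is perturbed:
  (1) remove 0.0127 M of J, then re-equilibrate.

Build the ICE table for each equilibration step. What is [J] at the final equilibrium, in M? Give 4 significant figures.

Q₀ = 0.01491 vs Keq = 4.457 ⇒ Q<K, forward
Step 1:
                  D         M         J
  I           6.261   0.02458   0.08996
  C        -0.07341  -0.02447   0.02447
  E           6.188 1.0838e-04    0.1144
  solve Keq expr → x = 0.02447; check Q = 4.457
Then remove 0.0127 M of J.
Step 2:
                  D         M         J
  I           6.188 1.0838e-04    0.1017
  C       -3.6045e-05 -1.2015e-05 1.2015e-05
  E           6.188 9.6363e-05    0.1017
  solve Keq expr → x = 1.2015e-05; check Q = 4.457

[J]_eq = 0.1017 M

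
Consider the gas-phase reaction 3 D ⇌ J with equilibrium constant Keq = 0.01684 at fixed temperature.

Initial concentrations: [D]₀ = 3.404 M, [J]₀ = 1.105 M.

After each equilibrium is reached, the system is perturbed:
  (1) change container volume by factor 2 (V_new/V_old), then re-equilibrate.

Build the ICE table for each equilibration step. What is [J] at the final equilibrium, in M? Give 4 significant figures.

Q₀ = 0.02802 vs Keq = 0.01684 ⇒ Q>K, reverse
Step 1:
                  D         J
  init        3.404     1.105
  Δ          0.4417   -0.1472
  eq          3.846    0.9578
  solve Keq expr → x = -0.1472; check Q = 0.01684
Then change container volume by factor 2 (V_new/V_old).
Step 2:
                  D         J
  init        1.923    0.4789
  Δ          0.6129   -0.2043
  eq          2.536    0.2746
  solve Keq expr → x = -0.2043; check Q = 0.01684

[J]_eq = 0.2746 M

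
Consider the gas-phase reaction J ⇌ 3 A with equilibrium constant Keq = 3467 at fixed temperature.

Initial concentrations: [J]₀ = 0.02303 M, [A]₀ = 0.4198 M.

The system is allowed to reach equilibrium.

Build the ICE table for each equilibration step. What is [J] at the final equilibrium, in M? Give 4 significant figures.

[J]_eq = 3.3683e-05 M

Q₀ = 3.212 vs Keq = 3467 ⇒ Q<K, forward
Step 1:
                  J         A
  init      0.02303    0.4198
  Δ          -0.023   0.06899
  eq      3.3683e-05    0.4888
  solve Keq expr → x = 0.023; check Q = 3467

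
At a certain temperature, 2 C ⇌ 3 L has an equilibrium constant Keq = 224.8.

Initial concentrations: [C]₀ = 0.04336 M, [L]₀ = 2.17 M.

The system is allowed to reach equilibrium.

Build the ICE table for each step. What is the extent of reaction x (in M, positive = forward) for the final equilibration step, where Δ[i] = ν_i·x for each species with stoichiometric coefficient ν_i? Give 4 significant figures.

Q₀ = 5435 vs Keq = 224.8 ⇒ Q>K, reverse
Step 1:
                  C         L
  Initial   0.04336      2.17
  Change     0.1397   -0.2096
  Equil      0.1831      1.96
  solve Keq expr → x = -0.06986; check Q = 224.8

x = -0.06986 M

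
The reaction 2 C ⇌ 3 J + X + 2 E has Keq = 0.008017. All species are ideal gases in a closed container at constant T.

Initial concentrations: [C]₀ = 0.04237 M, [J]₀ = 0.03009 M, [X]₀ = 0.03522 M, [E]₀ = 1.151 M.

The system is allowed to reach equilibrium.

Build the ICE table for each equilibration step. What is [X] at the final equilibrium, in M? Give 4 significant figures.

[X]_eq = 0.04173 M

Q₀ = 7.0809e-04 vs Keq = 0.008017 ⇒ Q<K, forward
Step 1:
                   C          J          X          E
  init       0.04237    0.03009    0.03522      1.151
  Δ         -0.01302    0.01953   0.006509    0.01302
  eq         0.02935    0.04962    0.04173      1.164
  solve Keq expr → x = 0.006509; check Q = 0.008017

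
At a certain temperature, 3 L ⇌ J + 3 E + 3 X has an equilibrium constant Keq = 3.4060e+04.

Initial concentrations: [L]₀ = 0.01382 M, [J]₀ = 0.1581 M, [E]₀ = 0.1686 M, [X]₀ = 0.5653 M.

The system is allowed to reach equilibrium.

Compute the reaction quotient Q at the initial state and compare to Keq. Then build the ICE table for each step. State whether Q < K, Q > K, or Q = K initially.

Q₀ = 51.86; Q < K (proceeds forward)

Q₀ = 51.86 vs Keq = 3.4060e+04 ⇒ Q<K, forward
Step 1:
                    L           J           E           X
  Initial     0.01382      0.1581      0.1686      0.5653
  Change     -0.01207    0.004022     0.01207     0.01207
  Equil      0.001755      0.1621      0.1807      0.5774
  solve Keq expr → x = 0.004022; check Q = 3.4060e+04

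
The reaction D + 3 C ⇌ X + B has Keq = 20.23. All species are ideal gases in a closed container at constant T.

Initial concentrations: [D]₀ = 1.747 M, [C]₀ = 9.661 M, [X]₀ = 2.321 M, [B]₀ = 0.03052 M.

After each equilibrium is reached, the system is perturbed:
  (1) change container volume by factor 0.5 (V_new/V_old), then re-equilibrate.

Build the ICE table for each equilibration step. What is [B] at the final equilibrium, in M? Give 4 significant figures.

[B]_eq = 3.553 M

Q₀ = 4.4968e-05 vs Keq = 20.23 ⇒ Q<K, forward
Step 1:
                    D           C           X           B
  I             1.747       9.661       2.321     0.03052
  C            -1.743      -5.229       1.743       1.743
  E          0.004091       4.432       4.064       1.773
  solve Keq expr → x = 1.743; check Q = 20.23
Then change container volume by factor 0.5 (V_new/V_old).
Step 2:
                    D           C           X           B
  I          0.008183       8.865       8.128       3.547
  C         -0.006119    -0.01836    0.006119    0.006119
  E          0.002064       8.846       8.134       3.553
  solve Keq expr → x = 0.006119; check Q = 20.23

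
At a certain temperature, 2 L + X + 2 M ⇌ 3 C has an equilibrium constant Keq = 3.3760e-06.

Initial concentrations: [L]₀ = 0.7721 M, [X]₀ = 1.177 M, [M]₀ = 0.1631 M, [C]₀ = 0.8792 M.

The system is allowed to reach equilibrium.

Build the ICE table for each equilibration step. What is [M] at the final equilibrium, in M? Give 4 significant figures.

[M]_eq = 0.7379 M

Q₀ = 36.41 vs Keq = 3.3760e-06 ⇒ Q>K, reverse
Step 1:
                  L         X         M         C
  init       0.7721     1.177    0.1631    0.8792
  Δ          0.5748    0.2874    0.5748   -0.8622
  eq          1.347     1.464    0.7379   0.01697
  solve Keq expr → x = -0.2874; check Q = 3.3760e-06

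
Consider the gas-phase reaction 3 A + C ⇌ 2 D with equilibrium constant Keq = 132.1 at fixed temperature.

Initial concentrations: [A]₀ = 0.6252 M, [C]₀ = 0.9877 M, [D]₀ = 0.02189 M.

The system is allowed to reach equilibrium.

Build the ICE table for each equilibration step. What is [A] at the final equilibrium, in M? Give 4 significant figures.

[A]_eq = 0.1077 M

Q₀ = 0.001985 vs Keq = 132.1 ⇒ Q<K, forward
Step 1:
                  A         C         D
  init       0.6252    0.9877   0.02189
  Δ         -0.5175   -0.1725     0.345
  eq         0.1077    0.8152    0.3669
  solve Keq expr → x = 0.1725; check Q = 132.1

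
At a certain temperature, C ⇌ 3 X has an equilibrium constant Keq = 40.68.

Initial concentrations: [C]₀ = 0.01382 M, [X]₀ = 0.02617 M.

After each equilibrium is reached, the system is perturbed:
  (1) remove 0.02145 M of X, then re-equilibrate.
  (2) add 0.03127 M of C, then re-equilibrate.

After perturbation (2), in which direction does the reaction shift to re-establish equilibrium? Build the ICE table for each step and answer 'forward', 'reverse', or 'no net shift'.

Direction: forward

Q₀ = 0.001297 vs Keq = 40.68 ⇒ Q<K, forward
Step 1:
                   C          X
  I          0.01382    0.02617
  C         -0.01381    0.04144
  E       7.5962e-06    0.06761
  solve Keq expr → x = 0.01381; check Q = 40.68
Then remove 0.02145 M of X.
Step 2:
                   C          X
  I       7.5962e-06    0.04616
  C       -5.1764e-06 1.5529e-05
  E       2.4198e-06    0.04617
  solve Keq expr → x = 5.1764e-06; check Q = 40.68
Then add 0.03127 M of C.
Step 3:
                   C          X
  I          0.03127    0.04617
  C         -0.03121    0.09362
  E       6.7148e-05     0.1398
  solve Keq expr → x = 0.03121; check Q = 40.68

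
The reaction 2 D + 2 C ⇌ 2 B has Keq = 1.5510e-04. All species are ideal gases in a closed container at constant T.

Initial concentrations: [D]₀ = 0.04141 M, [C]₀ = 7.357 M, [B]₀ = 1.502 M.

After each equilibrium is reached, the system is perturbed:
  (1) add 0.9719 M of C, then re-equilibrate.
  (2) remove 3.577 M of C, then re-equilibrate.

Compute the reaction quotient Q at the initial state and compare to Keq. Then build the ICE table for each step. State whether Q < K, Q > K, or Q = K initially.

Q₀ = 24.31 vs Keq = 1.5510e-04 ⇒ Q>K, reverse
Step 1:
                    D           C           B
  Initial     0.04141       7.357       1.502
  Change        1.351       1.351      -1.351
  Equil         1.392       8.708       0.151
  solve Keq expr → x = -0.6755; check Q = 1.5510e-04
Then add 0.9719 M of C.
Step 2:
                    D           C           B
  Initial       1.392        9.68       0.151
  Change     -0.01481    -0.01481     0.01481
  Equil         1.378       9.665      0.1658
  solve Keq expr → x = 0.007407; check Q = 1.5510e-04
Then remove 3.577 M of C.
Step 3:
                    D           C           B
  Initial       1.378       6.088      0.1658
  Change      0.05611     0.05611    -0.05611
  Equil         1.434       6.144      0.1097
  solve Keq expr → x = -0.02806; check Q = 1.5510e-04

Q₀ = 24.31; Q > K (proceeds reverse)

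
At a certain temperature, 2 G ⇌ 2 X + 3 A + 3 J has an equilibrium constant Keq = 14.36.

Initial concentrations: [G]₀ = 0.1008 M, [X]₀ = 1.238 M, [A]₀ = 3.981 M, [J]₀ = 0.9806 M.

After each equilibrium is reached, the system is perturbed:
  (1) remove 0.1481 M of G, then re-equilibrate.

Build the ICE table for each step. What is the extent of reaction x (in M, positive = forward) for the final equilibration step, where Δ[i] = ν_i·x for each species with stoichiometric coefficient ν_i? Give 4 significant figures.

Q₀ = 8974 vs Keq = 14.36 ⇒ Q>K, reverse
Step 1:
                  G         X         A         J
  I          0.1008     1.238     3.981    0.9806
  C           0.353    -0.353   -0.5295   -0.5295
  E          0.4538     0.885     3.452    0.4511
  solve Keq expr → x = -0.1765; check Q = 14.36
Then remove 0.1481 M of G.
Step 2:
                  G         X         A         J
  I          0.3057     0.885     3.452    0.4511
  C         0.03861  -0.03861  -0.05792  -0.05792
  E          0.3443    0.8464     3.394    0.3932
  solve Keq expr → x = -0.01931; check Q = 14.36

x = -0.01931 M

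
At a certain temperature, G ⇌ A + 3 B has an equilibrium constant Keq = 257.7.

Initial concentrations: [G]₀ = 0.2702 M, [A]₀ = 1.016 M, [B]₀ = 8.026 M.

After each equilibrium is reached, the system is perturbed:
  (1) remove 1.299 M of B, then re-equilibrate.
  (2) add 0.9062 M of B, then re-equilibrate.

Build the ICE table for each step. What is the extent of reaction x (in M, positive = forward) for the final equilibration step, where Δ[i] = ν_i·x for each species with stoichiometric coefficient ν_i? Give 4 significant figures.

Q₀ = 1944 vs Keq = 257.7 ⇒ Q>K, reverse
Step 1:
                  G         A         B
  init       0.2702     1.016     8.026
  Δ          0.4283   -0.4283    -1.285
  eq         0.6985    0.5877     6.741
  solve Keq expr → x = -0.4283; check Q = 257.7
Then remove 1.299 M of B.
Step 2:
                  G         A         B
  init       0.6985    0.5877     5.442
  Δ         -0.1361    0.1361    0.4084
  eq         0.5624    0.7238      5.85
  solve Keq expr → x = 0.1361; check Q = 257.7
Then add 0.9062 M of B.
Step 3:
                  G         A         B
  init       0.5624    0.7238     6.757
  Δ         0.09632  -0.09632    -0.289
  eq         0.6587    0.6275     6.468
  solve Keq expr → x = -0.09632; check Q = 257.7

x = -0.09632 M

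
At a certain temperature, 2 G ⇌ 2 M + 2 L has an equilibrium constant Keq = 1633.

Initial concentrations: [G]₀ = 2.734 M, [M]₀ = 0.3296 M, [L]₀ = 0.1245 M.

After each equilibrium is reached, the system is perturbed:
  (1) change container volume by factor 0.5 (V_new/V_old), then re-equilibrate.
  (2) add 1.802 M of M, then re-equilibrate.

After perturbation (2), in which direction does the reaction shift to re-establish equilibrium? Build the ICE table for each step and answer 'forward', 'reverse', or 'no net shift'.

Direction: reverse

Q₀ = 2.2528e-04 vs Keq = 1633 ⇒ Q<K, forward
Step 1:
                   G          M          L
  init         2.734     0.3296     0.1245
  Δ           -2.544      2.544      2.544
  eq          0.1898      2.874      2.669
  solve Keq expr → x = 1.272; check Q = 1633
Then change container volume by factor 0.5 (V_new/V_old).
Step 2:
                   G          M          L
  init        0.3796      5.748      5.337
  Δ           0.2996    -0.2996    -0.2996
  eq          0.6792      5.448      5.038
  solve Keq expr → x = -0.1498; check Q = 1633
Then add 1.802 M of M.
Step 3:
                   G          M          L
  init        0.6792       7.25      5.038
  Δ           0.1728    -0.1728    -0.1728
  eq           0.852      7.077      4.865
  solve Keq expr → x = -0.08642; check Q = 1633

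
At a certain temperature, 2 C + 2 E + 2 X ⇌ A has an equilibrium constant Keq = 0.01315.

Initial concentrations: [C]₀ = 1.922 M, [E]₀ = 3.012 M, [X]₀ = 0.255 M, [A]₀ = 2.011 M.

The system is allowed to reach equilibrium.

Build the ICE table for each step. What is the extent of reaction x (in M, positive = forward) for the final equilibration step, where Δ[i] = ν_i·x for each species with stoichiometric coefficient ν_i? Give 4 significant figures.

x = -0.4032 M

Q₀ = 0.9228 vs Keq = 0.01315 ⇒ Q>K, reverse
Step 1:
                   C          E          X          A
  I            1.922      3.012      0.255      2.011
  C           0.8064     0.8064     0.8064    -0.4032
  E            2.728      3.818      1.061      1.608
  solve Keq expr → x = -0.4032; check Q = 0.01315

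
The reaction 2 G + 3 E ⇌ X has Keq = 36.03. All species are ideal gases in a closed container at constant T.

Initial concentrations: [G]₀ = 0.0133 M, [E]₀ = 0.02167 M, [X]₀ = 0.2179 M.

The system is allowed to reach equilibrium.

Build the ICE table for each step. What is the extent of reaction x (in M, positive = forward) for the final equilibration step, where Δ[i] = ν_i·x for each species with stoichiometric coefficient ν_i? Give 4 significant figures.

x = -0.1146 M

Q₀ = 1.2105e+08 vs Keq = 36.03 ⇒ Q>K, reverse
Step 1:
                    G           E           X
  I            0.0133     0.02167      0.2179
  C            0.2292      0.3437     -0.1146
  E            0.2425      0.3654      0.1033
  solve Keq expr → x = -0.1146; check Q = 36.03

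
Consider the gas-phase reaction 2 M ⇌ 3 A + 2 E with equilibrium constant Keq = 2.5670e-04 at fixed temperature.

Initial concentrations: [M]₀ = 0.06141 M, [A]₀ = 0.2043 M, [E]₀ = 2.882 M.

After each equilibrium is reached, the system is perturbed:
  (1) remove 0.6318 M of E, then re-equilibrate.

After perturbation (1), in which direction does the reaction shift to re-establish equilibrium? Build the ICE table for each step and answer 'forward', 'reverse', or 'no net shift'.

Direction: forward

Q₀ = 18.78 vs Keq = 2.5670e-04 ⇒ Q>K, reverse
Step 1:
                   M          A          E
  init       0.06141     0.2043      2.882
  Δ           0.1291    -0.1936    -0.1291
  eq          0.1905    0.01071      2.753
  solve Keq expr → x = -0.06453; check Q = 2.5670e-04
Then remove 0.6318 M of E.
Step 2:
                   M          A          E
  init        0.1905    0.01071      2.121
  Δ        -0.001313   0.001969   0.001313
  eq          0.1892    0.01268      2.122
  solve Keq expr → x = 6.5646e-04; check Q = 2.5670e-04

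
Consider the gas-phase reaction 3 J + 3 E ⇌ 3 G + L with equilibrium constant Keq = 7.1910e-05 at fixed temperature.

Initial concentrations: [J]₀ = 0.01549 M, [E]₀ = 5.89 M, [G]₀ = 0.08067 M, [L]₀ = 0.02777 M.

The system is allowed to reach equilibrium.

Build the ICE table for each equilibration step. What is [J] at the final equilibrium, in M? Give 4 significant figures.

Q₀ = 0.0192 vs Keq = 7.1910e-05 ⇒ Q>K, reverse
Step 1:
                   J          E          G          L
  Initial    0.01549       5.89    0.08067    0.02777
  Change     0.03344    0.03344   -0.03344   -0.01115
  Equil      0.04893      5.923    0.04723    0.01662
  solve Keq expr → x = -0.01115; check Q = 7.1910e-05

[J]_eq = 0.04893 M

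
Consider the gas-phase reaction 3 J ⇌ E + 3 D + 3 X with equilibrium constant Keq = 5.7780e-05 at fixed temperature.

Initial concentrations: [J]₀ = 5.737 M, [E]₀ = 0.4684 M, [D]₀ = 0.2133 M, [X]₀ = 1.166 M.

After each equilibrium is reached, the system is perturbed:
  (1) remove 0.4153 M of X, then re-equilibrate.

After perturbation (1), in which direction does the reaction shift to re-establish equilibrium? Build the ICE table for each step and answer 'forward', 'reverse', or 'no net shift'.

Direction: forward

Q₀ = 3.8162e-05 vs Keq = 5.7780e-05 ⇒ Q<K, forward
Step 1:
                    J           E           D           X
  I             5.737      0.4684      0.2133       1.166
  C          -0.02426    0.008087     0.02426     0.02426
  E             5.713      0.4765      0.2376        1.19
  solve Keq expr → x = 0.008087; check Q = 5.7780e-05
Then remove 0.4153 M of X.
Step 2:
                    J           E           D           X
  I             5.713      0.4765      0.2376       0.775
  C          -0.08178     0.02726     0.08178     0.08178
  E             5.631      0.5037      0.3193      0.8567
  solve Keq expr → x = 0.02726; check Q = 5.7780e-05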